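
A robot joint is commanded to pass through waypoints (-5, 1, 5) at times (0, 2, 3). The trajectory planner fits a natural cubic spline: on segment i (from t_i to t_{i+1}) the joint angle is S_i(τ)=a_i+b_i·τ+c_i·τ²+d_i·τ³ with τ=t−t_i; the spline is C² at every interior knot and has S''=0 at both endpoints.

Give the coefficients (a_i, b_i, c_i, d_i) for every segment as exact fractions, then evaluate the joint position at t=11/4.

  seg 0: a=-5 b=8/3 c=0 d=1/12
  seg 1: a=1 b=11/3 c=1/2 d=-1/6
S(11/4) = 507/128

Δ: Δ0=3, Δ1=4
row 1: diag=6, rhs=6; c'=1/6, d'=1
back: M1=1
M: M0=0, M1=1, M2=0
seg 0: a=-5, c=M0/2=0, d=(M1−M0)/(6·2)=1/12, b=Δ0−h0·(2M0+M1)/6=8/3
seg 1: a=1, c=M1/2=1/2, d=(M2−M1)/(6·1)=-1/6, b=Δ1−h1·(2M1+M2)/6=11/3
t_q=11/4 → seg 1, τ=3/4; S=1+11/3·τ+1/2·τ²+-1/6·τ³=507/128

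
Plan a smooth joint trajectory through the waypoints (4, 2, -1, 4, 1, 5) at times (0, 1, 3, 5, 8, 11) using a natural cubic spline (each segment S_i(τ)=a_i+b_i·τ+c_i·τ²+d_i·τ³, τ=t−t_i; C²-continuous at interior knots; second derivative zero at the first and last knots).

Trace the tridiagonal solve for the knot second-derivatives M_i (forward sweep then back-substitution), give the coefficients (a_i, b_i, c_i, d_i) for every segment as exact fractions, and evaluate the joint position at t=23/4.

Δ: Δ0=-2, Δ1=-3/2, Δ2=5/2, Δ3=-1, Δ4=4/3
row 1: diag=6, rhs=3; c'=1/3, d'=1/2
row 2: denom=8−2·1/3=22/3; d'=(24−2·1/2)/(22/3)=69/22
row 3: denom=10−2·3/11=104/11; d'=(-21−2·69/22)/(104/11)=-75/26
row 4: denom=12−3·33/104=1149/104; d'=(14−3·-75/26)/(1149/104)=2356/1149
back: M4=2356/1149
back: M3=-75/26−33/104·2356/1149=-1354/383
back: M2=69/22−3/11·-1354/383=3141/766
back: M1=1/2−1/3·3141/766=-332/383
M: M0=0, M1=-332/383, M2=3141/766, M3=-1354/383, M4=2356/1149, M5=0
seg 0: a=4, c=M0/2=0, d=(M1−M0)/(6·1)=-166/1149, b=Δ0−h0·(2M0+M1)/6=-2132/1149
seg 1: a=2, c=M1/2=-166/383, d=(M2−M1)/(6·2)=3805/9192, b=Δ1−h1·(2M1+M2)/6=-2630/1149
seg 2: a=-1, c=M2/2=3141/1532, d=(M3−M2)/(6·2)=-5849/9192, b=Δ2−h2·(2M2+M3)/6=2171/2298
seg 3: a=4, c=M3/2=-677/383, d=(M4−M3)/(6·3)=3209/10341, b=Δ3−h3·(2M3+M4)/6=1735/1149
seg 4: a=1, c=M4/2=1178/1149, d=(M5−M4)/(6·3)=-1178/10341, b=Δ4−h4·(2M4+M5)/6=-824/1149
t_q=23/4 → seg 3, τ=3/4; S=4+1735/1149·τ+-677/383·τ²+3209/10341·τ³=104645/24512

  seg 0: a=4 b=-2132/1149 c=0 d=-166/1149
  seg 1: a=2 b=-2630/1149 c=-166/383 d=3805/9192
  seg 2: a=-1 b=2171/2298 c=3141/1532 d=-5849/9192
  seg 3: a=4 b=1735/1149 c=-677/383 d=3209/10341
  seg 4: a=1 b=-824/1149 c=1178/1149 d=-1178/10341
S(23/4) = 104645/24512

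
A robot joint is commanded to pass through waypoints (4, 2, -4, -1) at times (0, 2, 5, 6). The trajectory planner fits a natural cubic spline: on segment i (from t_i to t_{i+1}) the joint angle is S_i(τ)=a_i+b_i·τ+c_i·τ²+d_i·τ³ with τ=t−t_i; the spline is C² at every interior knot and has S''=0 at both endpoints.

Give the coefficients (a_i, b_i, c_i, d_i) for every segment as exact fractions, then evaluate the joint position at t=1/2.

  seg 0: a=4 b=-25/71 c=0 d=-23/142
  seg 1: a=2 b=-163/71 c=-69/71 d=76/213
  seg 2: a=-4 b=107/71 c=159/71 d=-53/71
S(1/2) = 4321/1136

Δ: Δ0=-1, Δ1=-2, Δ2=3
row 1: diag=10, rhs=-6; c'=3/10, d'=-3/5
row 2: denom=8−3·3/10=71/10; d'=(30−3·-3/5)/(71/10)=318/71
back: M2=318/71
back: M1=-3/5−3/10·318/71=-138/71
M: M0=0, M1=-138/71, M2=318/71, M3=0
seg 0: a=4, c=M0/2=0, d=(M1−M0)/(6·2)=-23/142, b=Δ0−h0·(2M0+M1)/6=-25/71
seg 1: a=2, c=M1/2=-69/71, d=(M2−M1)/(6·3)=76/213, b=Δ1−h1·(2M1+M2)/6=-163/71
seg 2: a=-4, c=M2/2=159/71, d=(M3−M2)/(6·1)=-53/71, b=Δ2−h2·(2M2+M3)/6=107/71
t_q=1/2 → seg 0, τ=1/2; S=4+-25/71·τ+0·τ²+-23/142·τ³=4321/1136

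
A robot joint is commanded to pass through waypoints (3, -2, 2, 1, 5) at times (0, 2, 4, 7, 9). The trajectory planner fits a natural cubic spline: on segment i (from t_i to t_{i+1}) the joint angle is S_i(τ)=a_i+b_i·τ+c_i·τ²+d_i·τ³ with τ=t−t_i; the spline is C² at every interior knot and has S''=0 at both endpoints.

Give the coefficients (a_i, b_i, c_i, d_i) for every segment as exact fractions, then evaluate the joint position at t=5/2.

  seg 0: a=3 b=-7981/2064 c=0 d=2821/8256
  seg 1: a=-2 b=241/1032 c=2821/1376 d=-4817/8256
  seg 2: a=2 b=2957/2064 c=-499/344 d=593/2064
  seg 3: a=1 b=251/516 c=781/688 d=-781/4128
S(5/2) = -31783/22016

Δ: Δ0=-5/2, Δ1=2, Δ2=-1/3, Δ3=2
row 1: diag=8, rhs=27; c'=1/4, d'=27/8
row 2: denom=10−2·1/4=19/2; d'=(-14−2·27/8)/(19/2)=-83/38
row 3: denom=10−3·6/19=172/19; d'=(14−3·-83/38)/(172/19)=781/344
back: M3=781/344
back: M2=-83/38−6/19·781/344=-499/172
back: M1=27/8−1/4·-499/172=2821/688
M: M0=0, M1=2821/688, M2=-499/172, M3=781/344, M4=0
seg 0: a=3, c=M0/2=0, d=(M1−M0)/(6·2)=2821/8256, b=Δ0−h0·(2M0+M1)/6=-7981/2064
seg 1: a=-2, c=M1/2=2821/1376, d=(M2−M1)/(6·2)=-4817/8256, b=Δ1−h1·(2M1+M2)/6=241/1032
seg 2: a=2, c=M2/2=-499/344, d=(M3−M2)/(6·3)=593/2064, b=Δ2−h2·(2M2+M3)/6=2957/2064
seg 3: a=1, c=M3/2=781/688, d=(M4−M3)/(6·2)=-781/4128, b=Δ3−h3·(2M3+M4)/6=251/516
t_q=5/2 → seg 1, τ=1/2; S=-2+241/1032·τ+2821/1376·τ²+-4817/8256·τ³=-31783/22016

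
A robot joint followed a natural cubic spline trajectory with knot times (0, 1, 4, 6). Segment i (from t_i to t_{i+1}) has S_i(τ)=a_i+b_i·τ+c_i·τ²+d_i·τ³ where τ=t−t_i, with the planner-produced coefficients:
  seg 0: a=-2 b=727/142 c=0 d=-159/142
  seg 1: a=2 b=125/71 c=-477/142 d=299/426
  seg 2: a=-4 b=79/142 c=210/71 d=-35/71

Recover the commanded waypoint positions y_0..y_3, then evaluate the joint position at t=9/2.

y_0 = S_0(0) = a_0 = -2
y_1 = S_1(0) = a_1 = 2
y_2 = S_2(0) = a_2 = -4
y_3 = S_2(2) = 5
t_q=9/2 is in segment 2 (τ=1/2); S_2(τ)=-1729/568

y_0=-2 y_1=2 y_2=-4 y_3=5
S(9/2) = -1729/568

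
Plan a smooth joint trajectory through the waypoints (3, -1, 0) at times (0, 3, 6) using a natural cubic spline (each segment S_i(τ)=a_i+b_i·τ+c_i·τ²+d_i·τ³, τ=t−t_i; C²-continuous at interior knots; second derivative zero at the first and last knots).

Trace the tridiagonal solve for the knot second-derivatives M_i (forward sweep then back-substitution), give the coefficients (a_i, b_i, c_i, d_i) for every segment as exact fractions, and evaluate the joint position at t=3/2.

Δ: Δ0=-4/3, Δ1=1/3
row 1: diag=12, rhs=10; c'=1/4, d'=5/6
back: M1=5/6
M: M0=0, M1=5/6, M2=0
seg 0: a=3, c=M0/2=0, d=(M1−M0)/(6·3)=5/108, b=Δ0−h0·(2M0+M1)/6=-7/4
seg 1: a=-1, c=M1/2=5/12, d=(M2−M1)/(6·3)=-5/108, b=Δ1−h1·(2M1+M2)/6=-1/2
t_q=3/2 → seg 0, τ=3/2; S=3+-7/4·τ+0·τ²+5/108·τ³=17/32

  seg 0: a=3 b=-7/4 c=0 d=5/108
  seg 1: a=-1 b=-1/2 c=5/12 d=-5/108
S(3/2) = 17/32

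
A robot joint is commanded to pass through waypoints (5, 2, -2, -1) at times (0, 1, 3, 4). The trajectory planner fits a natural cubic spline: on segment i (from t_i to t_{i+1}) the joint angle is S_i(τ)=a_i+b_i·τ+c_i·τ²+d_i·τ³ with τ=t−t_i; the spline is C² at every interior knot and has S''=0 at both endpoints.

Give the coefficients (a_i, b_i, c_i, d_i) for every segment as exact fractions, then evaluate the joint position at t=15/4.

Δ: Δ0=-3, Δ1=-2, Δ2=1
row 1: diag=6, rhs=6; c'=1/3, d'=1
row 2: denom=6−2·1/3=16/3; d'=(18−2·1)/(16/3)=3
back: M2=3
back: M1=1−1/3·3=0
M: M0=0, M1=0, M2=3, M3=0
seg 0: a=5, c=M0/2=0, d=(M1−M0)/(6·1)=0, b=Δ0−h0·(2M0+M1)/6=-3
seg 1: a=2, c=M1/2=0, d=(M2−M1)/(6·2)=1/4, b=Δ1−h1·(2M1+M2)/6=-3
seg 2: a=-2, c=M2/2=3/2, d=(M3−M2)/(6·1)=-1/2, b=Δ2−h2·(2M2+M3)/6=0
t_q=15/4 → seg 2, τ=3/4; S=-2+0·τ+3/2·τ²+-1/2·τ³=-175/128

  seg 0: a=5 b=-3 c=0 d=0
  seg 1: a=2 b=-3 c=0 d=1/4
  seg 2: a=-2 b=0 c=3/2 d=-1/2
S(15/4) = -175/128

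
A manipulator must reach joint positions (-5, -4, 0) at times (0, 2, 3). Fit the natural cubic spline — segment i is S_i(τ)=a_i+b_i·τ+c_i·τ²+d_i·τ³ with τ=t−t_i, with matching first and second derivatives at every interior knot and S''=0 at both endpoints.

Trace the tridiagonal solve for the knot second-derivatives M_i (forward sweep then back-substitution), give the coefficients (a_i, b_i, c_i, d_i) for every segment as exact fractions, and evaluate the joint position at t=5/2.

Δ: Δ0=1/2, Δ1=4
row 1: diag=6, rhs=21; c'=1/6, d'=7/2
back: M1=7/2
M: M0=0, M1=7/2, M2=0
seg 0: a=-5, c=M0/2=0, d=(M1−M0)/(6·2)=7/24, b=Δ0−h0·(2M0+M1)/6=-2/3
seg 1: a=-4, c=M1/2=7/4, d=(M2−M1)/(6·1)=-7/12, b=Δ1−h1·(2M1+M2)/6=17/6
t_q=5/2 → seg 1, τ=1/2; S=-4+17/6·τ+7/4·τ²+-7/12·τ³=-71/32

  seg 0: a=-5 b=-2/3 c=0 d=7/24
  seg 1: a=-4 b=17/6 c=7/4 d=-7/12
S(5/2) = -71/32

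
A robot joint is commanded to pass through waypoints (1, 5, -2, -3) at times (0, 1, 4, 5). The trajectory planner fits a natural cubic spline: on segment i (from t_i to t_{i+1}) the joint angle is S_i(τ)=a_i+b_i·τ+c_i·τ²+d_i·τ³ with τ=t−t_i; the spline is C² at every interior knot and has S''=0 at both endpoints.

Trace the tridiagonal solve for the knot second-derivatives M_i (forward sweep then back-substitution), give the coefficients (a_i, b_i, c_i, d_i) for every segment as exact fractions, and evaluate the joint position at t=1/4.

  seg 0: a=1 b=824/165 c=0 d=-164/165
  seg 1: a=5 b=332/165 c=-164/55 d=23/45
  seg 2: a=-2 b=-343/165 c=89/55 d=-89/165
S(1/4) = 393/176

Δ: Δ0=4, Δ1=-7/3, Δ2=-1
row 1: diag=8, rhs=-38; c'=3/8, d'=-19/4
row 2: denom=8−3·3/8=55/8; d'=(8−3·-19/4)/(55/8)=178/55
back: M2=178/55
back: M1=-19/4−3/8·178/55=-328/55
M: M0=0, M1=-328/55, M2=178/55, M3=0
seg 0: a=1, c=M0/2=0, d=(M1−M0)/(6·1)=-164/165, b=Δ0−h0·(2M0+M1)/6=824/165
seg 1: a=5, c=M1/2=-164/55, d=(M2−M1)/(6·3)=23/45, b=Δ1−h1·(2M1+M2)/6=332/165
seg 2: a=-2, c=M2/2=89/55, d=(M3−M2)/(6·1)=-89/165, b=Δ2−h2·(2M2+M3)/6=-343/165
t_q=1/4 → seg 0, τ=1/4; S=1+824/165·τ+0·τ²+-164/165·τ³=393/176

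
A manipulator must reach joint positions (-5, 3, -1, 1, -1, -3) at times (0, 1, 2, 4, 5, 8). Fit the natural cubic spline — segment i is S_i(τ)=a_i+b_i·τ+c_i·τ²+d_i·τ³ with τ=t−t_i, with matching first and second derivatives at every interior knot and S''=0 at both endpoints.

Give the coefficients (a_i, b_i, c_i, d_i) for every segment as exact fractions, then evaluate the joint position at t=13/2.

  seg 0: a=-5 b=32729/2859 c=0 d=-9857/2859
  seg 1: a=3 b=3158/2859 c=-9857/953 d=14977/2859
  seg 2: a=-1 b=-11053/2859 c=5120/953 d=-4202/2859
  seg 3: a=1 b=-37/2859 c=-3284/953 d=4171/2859
  seg 4: a=-1 b=-7228/2859 c=887/953 d=-887/8577
S(13/2) = -23231/7624

Δ: Δ0=8, Δ1=-4, Δ2=1, Δ3=-2, Δ4=-2/3
row 1: diag=4, rhs=-72; c'=1/4, d'=-18
row 2: denom=6−1·1/4=23/4; d'=(30−1·-18)/(23/4)=192/23
row 3: denom=6−2·8/23=122/23; d'=(-18−2·192/23)/(122/23)=-399/61
row 4: denom=8−1·23/122=953/122; d'=(8−1·-399/61)/(953/122)=1774/953
back: M4=1774/953
back: M3=-399/61−23/122·1774/953=-6568/953
back: M2=192/23−8/23·-6568/953=10240/953
back: M1=-18−1/4·10240/953=-19714/953
M: M0=0, M1=-19714/953, M2=10240/953, M3=-6568/953, M4=1774/953, M5=0
seg 0: a=-5, c=M0/2=0, d=(M1−M0)/(6·1)=-9857/2859, b=Δ0−h0·(2M0+M1)/6=32729/2859
seg 1: a=3, c=M1/2=-9857/953, d=(M2−M1)/(6·1)=14977/2859, b=Δ1−h1·(2M1+M2)/6=3158/2859
seg 2: a=-1, c=M2/2=5120/953, d=(M3−M2)/(6·2)=-4202/2859, b=Δ2−h2·(2M2+M3)/6=-11053/2859
seg 3: a=1, c=M3/2=-3284/953, d=(M4−M3)/(6·1)=4171/2859, b=Δ3−h3·(2M3+M4)/6=-37/2859
seg 4: a=-1, c=M4/2=887/953, d=(M5−M4)/(6·3)=-887/8577, b=Δ4−h4·(2M4+M5)/6=-7228/2859
t_q=13/2 → seg 4, τ=3/2; S=-1+-7228/2859·τ+887/953·τ²+-887/8577·τ³=-23231/7624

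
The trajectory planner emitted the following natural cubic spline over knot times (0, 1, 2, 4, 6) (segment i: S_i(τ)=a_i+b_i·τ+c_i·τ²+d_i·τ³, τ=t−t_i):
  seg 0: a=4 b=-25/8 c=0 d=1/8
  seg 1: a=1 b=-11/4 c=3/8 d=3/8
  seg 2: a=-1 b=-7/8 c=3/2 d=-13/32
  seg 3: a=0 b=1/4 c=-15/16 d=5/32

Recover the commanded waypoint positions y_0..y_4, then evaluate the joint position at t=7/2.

y_0=4 y_1=1 y_2=-1 y_3=0 y_4=-2
S(7/2) = -79/256

y_0 = S_0(0) = a_0 = 4
y_1 = S_1(0) = a_1 = 1
y_2 = S_2(0) = a_2 = -1
y_3 = S_3(0) = a_3 = 0
y_4 = S_3(2) = -2
t_q=7/2 is in segment 2 (τ=3/2); S_2(τ)=-79/256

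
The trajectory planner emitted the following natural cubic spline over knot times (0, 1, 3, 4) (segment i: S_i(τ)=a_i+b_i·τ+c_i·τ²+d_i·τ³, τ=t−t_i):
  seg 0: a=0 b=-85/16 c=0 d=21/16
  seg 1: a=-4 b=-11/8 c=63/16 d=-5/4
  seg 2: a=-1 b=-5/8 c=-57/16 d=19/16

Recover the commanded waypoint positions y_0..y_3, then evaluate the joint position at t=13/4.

y_0 = S_0(0) = a_0 = 0
y_1 = S_1(0) = a_1 = -4
y_2 = S_2(0) = a_2 = -1
y_3 = S_2(1) = -4
t_q=13/4 is in segment 2 (τ=1/4); S_2(τ)=-1393/1024

y_0=0 y_1=-4 y_2=-1 y_3=-4
S(13/4) = -1393/1024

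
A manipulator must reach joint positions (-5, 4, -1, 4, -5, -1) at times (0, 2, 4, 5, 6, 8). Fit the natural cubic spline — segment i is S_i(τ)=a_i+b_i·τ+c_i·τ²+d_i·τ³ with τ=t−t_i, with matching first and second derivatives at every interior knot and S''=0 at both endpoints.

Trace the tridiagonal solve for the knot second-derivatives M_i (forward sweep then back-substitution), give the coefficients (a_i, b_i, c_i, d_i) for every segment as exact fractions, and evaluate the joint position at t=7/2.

Δ: Δ0=9/2, Δ1=-5/2, Δ2=5, Δ3=-9, Δ4=2
row 1: diag=8, rhs=-42; c'=1/4, d'=-21/4
row 2: denom=6−2·1/4=11/2; d'=(45−2·-21/4)/(11/2)=111/11
row 3: denom=4−1·2/11=42/11; d'=(-84−1·111/11)/(42/11)=-345/14
row 4: denom=6−1·11/42=241/42; d'=(66−1·-345/14)/(241/42)=3807/241
back: M4=3807/241
back: M3=-345/14−11/42·3807/241=-6936/241
back: M2=111/11−2/11·-6936/241=3693/241
back: M1=-21/4−1/4·3693/241=-4377/482
M: M0=0, M1=-4377/482, M2=3693/241, M3=-6936/241, M4=3807/241, M5=0
seg 0: a=-5, c=M0/2=0, d=(M1−M0)/(6·2)=-1459/1928, b=Δ0−h0·(2M0+M1)/6=1814/241
seg 1: a=4, c=M1/2=-4377/964, d=(M2−M1)/(6·2)=3921/1928, b=Δ1−h1·(2M1+M2)/6=-749/482
seg 2: a=-1, c=M2/2=3693/482, d=(M3−M2)/(6·1)=-3543/482, b=Δ2−h2·(2M2+M3)/6=1130/241
seg 3: a=4, c=M3/2=-3468/241, d=(M4−M3)/(6·1)=3581/482, b=Δ3−h3·(2M3+M4)/6=-983/482
seg 4: a=-5, c=M4/2=3807/482, d=(M5−M4)/(6·2)=-1269/964, b=Δ4−h4·(2M4+M5)/6=-2056/241
t_q=7/2 → seg 1, τ=3/2; S=4+-749/482·τ+-4377/964·τ²+3921/1928·τ³=-25961/15424

  seg 0: a=-5 b=1814/241 c=0 d=-1459/1928
  seg 1: a=4 b=-749/482 c=-4377/964 d=3921/1928
  seg 2: a=-1 b=1130/241 c=3693/482 d=-3543/482
  seg 3: a=4 b=-983/482 c=-3468/241 d=3581/482
  seg 4: a=-5 b=-2056/241 c=3807/482 d=-1269/964
S(7/2) = -25961/15424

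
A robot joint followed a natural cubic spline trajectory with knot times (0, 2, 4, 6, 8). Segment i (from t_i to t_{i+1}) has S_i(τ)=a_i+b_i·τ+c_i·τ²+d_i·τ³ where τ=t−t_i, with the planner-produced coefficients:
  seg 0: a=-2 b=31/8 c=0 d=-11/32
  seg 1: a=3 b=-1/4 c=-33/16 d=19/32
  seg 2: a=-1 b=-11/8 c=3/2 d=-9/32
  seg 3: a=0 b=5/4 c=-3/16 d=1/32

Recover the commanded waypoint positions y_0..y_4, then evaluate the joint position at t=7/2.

y_0=-2 y_1=3 y_2=-1 y_3=0 y_4=2
S(7/2) = -3/256

y_0 = S_0(0) = a_0 = -2
y_1 = S_1(0) = a_1 = 3
y_2 = S_2(0) = a_2 = -1
y_3 = S_3(0) = a_3 = 0
y_4 = S_3(2) = 2
t_q=7/2 is in segment 1 (τ=3/2); S_1(τ)=-3/256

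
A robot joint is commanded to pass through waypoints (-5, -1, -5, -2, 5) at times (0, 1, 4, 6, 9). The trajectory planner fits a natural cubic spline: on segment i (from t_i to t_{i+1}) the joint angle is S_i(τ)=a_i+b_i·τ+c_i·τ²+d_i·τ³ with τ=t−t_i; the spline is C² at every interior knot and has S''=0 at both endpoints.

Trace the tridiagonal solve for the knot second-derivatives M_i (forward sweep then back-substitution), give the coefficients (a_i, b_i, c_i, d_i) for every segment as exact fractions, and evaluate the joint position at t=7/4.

  seg 0: a=-5 b=1652/339 c=0 d=-296/339
  seg 1: a=-1 b=764/339 c=-296/113 d=1448/3051
  seg 2: a=-5 b=-220/339 c=560/339 d=-261/904
  seg 3: a=-2 b=1691/678 c=-109/1356 d=109/12204
S(7/4) = -527/904

Δ: Δ0=4, Δ1=-4/3, Δ2=3/2, Δ3=7/3
row 1: diag=8, rhs=-32; c'=3/8, d'=-4
row 2: denom=10−3·3/8=71/8; d'=(17−3·-4)/(71/8)=232/71
row 3: denom=10−2·16/71=678/71; d'=(5−2·232/71)/(678/71)=-109/678
back: M3=-109/678
back: M2=232/71−16/71·-109/678=1120/339
back: M1=-4−3/8·1120/339=-592/113
M: M0=0, M1=-592/113, M2=1120/339, M3=-109/678, M4=0
seg 0: a=-5, c=M0/2=0, d=(M1−M0)/(6·1)=-296/339, b=Δ0−h0·(2M0+M1)/6=1652/339
seg 1: a=-1, c=M1/2=-296/113, d=(M2−M1)/(6·3)=1448/3051, b=Δ1−h1·(2M1+M2)/6=764/339
seg 2: a=-5, c=M2/2=560/339, d=(M3−M2)/(6·2)=-261/904, b=Δ2−h2·(2M2+M3)/6=-220/339
seg 3: a=-2, c=M3/2=-109/1356, d=(M4−M3)/(6·3)=109/12204, b=Δ3−h3·(2M3+M4)/6=1691/678
t_q=7/4 → seg 1, τ=3/4; S=-1+764/339·τ+-296/113·τ²+1448/3051·τ³=-527/904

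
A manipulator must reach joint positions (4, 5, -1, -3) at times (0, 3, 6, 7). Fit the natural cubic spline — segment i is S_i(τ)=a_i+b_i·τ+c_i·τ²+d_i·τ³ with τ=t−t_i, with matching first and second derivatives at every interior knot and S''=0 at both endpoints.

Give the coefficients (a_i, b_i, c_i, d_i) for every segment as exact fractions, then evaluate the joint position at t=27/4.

  seg 0: a=4 b=85/87 c=0 d=-56/783
  seg 1: a=5 b=-83/87 c=-56/87 d=77/783
  seg 2: a=-1 b=-188/87 c=7/29 d=-7/87
S(27/4) = -4675/1856

Δ: Δ0=1/3, Δ1=-2, Δ2=-2
row 1: diag=12, rhs=-14; c'=1/4, d'=-7/6
row 2: denom=8−3·1/4=29/4; d'=(0−3·-7/6)/(29/4)=14/29
back: M2=14/29
back: M1=-7/6−1/4·14/29=-112/87
M: M0=0, M1=-112/87, M2=14/29, M3=0
seg 0: a=4, c=M0/2=0, d=(M1−M0)/(6·3)=-56/783, b=Δ0−h0·(2M0+M1)/6=85/87
seg 1: a=5, c=M1/2=-56/87, d=(M2−M1)/(6·3)=77/783, b=Δ1−h1·(2M1+M2)/6=-83/87
seg 2: a=-1, c=M2/2=7/29, d=(M3−M2)/(6·1)=-7/87, b=Δ2−h2·(2M2+M3)/6=-188/87
t_q=27/4 → seg 2, τ=3/4; S=-1+-188/87·τ+7/29·τ²+-7/87·τ³=-4675/1856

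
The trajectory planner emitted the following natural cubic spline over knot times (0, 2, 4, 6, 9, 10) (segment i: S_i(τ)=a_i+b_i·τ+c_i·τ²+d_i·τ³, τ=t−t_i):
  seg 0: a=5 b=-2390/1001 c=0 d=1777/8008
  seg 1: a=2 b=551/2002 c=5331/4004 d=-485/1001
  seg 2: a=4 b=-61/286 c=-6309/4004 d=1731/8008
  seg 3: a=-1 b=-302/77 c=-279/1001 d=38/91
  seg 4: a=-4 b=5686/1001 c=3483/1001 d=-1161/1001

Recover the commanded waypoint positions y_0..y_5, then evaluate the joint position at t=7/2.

y_0 = S_0(0) = a_0 = 5
y_1 = S_1(0) = a_1 = 2
y_2 = S_2(0) = a_2 = 4
y_3 = S_3(0) = a_3 = -1
y_4 = S_4(0) = a_4 = -4
y_5 = S_4(1) = 4
t_q=7/2 is in segment 1 (τ=3/2); S_1(τ)=60433/16016

y_0=5 y_1=2 y_2=4 y_3=-1 y_4=-4 y_5=4
S(7/2) = 60433/16016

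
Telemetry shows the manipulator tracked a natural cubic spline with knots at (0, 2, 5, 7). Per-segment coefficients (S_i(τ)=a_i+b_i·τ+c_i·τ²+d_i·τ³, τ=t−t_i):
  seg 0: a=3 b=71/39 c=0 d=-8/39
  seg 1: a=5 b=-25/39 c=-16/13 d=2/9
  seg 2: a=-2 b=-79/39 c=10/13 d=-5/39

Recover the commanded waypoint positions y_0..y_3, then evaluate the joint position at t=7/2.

y_0=3 y_1=5 y_2=-2 y_3=-4
S(7/2) = 105/52

y_0 = S_0(0) = a_0 = 3
y_1 = S_1(0) = a_1 = 5
y_2 = S_2(0) = a_2 = -2
y_3 = S_2(2) = -4
t_q=7/2 is in segment 1 (τ=3/2); S_1(τ)=105/52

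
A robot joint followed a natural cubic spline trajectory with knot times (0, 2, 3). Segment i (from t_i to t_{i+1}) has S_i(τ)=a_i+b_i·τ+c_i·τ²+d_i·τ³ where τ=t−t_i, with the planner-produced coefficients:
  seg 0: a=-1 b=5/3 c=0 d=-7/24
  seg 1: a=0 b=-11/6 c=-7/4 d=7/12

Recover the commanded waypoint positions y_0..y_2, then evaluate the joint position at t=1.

y_0 = S_0(0) = a_0 = -1
y_1 = S_1(0) = a_1 = 0
y_2 = S_1(1) = -3
t_q=1 is in segment 0 (τ=1); S_0(τ)=3/8

y_0=-1 y_1=0 y_2=-3
S(1) = 3/8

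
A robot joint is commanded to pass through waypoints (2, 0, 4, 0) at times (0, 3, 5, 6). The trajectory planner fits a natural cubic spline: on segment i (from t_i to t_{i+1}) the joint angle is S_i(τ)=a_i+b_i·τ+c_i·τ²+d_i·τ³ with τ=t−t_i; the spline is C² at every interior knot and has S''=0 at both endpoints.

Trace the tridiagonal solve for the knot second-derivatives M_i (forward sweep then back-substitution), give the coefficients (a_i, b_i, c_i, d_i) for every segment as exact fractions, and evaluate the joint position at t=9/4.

  seg 0: a=2 b=-13/6 c=0 d=1/6
  seg 1: a=0 b=7/3 c=3/2 d=-5/6
  seg 2: a=4 b=-5/3 c=-7/2 d=7/6
S(9/4) = -125/128

Δ: Δ0=-2/3, Δ1=2, Δ2=-4
row 1: diag=10, rhs=16; c'=1/5, d'=8/5
row 2: denom=6−2·1/5=28/5; d'=(-36−2·8/5)/(28/5)=-7
back: M2=-7
back: M1=8/5−1/5·-7=3
M: M0=0, M1=3, M2=-7, M3=0
seg 0: a=2, c=M0/2=0, d=(M1−M0)/(6·3)=1/6, b=Δ0−h0·(2M0+M1)/6=-13/6
seg 1: a=0, c=M1/2=3/2, d=(M2−M1)/(6·2)=-5/6, b=Δ1−h1·(2M1+M2)/6=7/3
seg 2: a=4, c=M2/2=-7/2, d=(M3−M2)/(6·1)=7/6, b=Δ2−h2·(2M2+M3)/6=-5/3
t_q=9/4 → seg 0, τ=9/4; S=2+-13/6·τ+0·τ²+1/6·τ³=-125/128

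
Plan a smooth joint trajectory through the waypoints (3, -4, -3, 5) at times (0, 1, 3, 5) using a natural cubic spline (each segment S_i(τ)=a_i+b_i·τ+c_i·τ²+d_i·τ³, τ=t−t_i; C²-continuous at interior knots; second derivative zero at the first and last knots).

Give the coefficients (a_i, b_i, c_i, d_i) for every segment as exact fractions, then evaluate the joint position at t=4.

Δ: Δ0=-7, Δ1=1/2, Δ2=4
row 1: diag=6, rhs=45; c'=1/3, d'=15/2
row 2: denom=8−2·1/3=22/3; d'=(21−2·15/2)/(22/3)=9/11
back: M2=9/11
back: M1=15/2−1/3·9/11=159/22
M: M0=0, M1=159/22, M2=9/11, M3=0
seg 0: a=3, c=M0/2=0, d=(M1−M0)/(6·1)=53/44, b=Δ0−h0·(2M0+M1)/6=-361/44
seg 1: a=-4, c=M1/2=159/44, d=(M2−M1)/(6·2)=-47/88, b=Δ1−h1·(2M1+M2)/6=-101/22
seg 2: a=-3, c=M2/2=9/22, d=(M3−M2)/(6·2)=-3/44, b=Δ2−h2·(2M2+M3)/6=38/11
t_q=4 → seg 2, τ=1; S=-3+38/11·τ+9/22·τ²+-3/44·τ³=35/44

  seg 0: a=3 b=-361/44 c=0 d=53/44
  seg 1: a=-4 b=-101/22 c=159/44 d=-47/88
  seg 2: a=-3 b=38/11 c=9/22 d=-3/44
S(4) = 35/44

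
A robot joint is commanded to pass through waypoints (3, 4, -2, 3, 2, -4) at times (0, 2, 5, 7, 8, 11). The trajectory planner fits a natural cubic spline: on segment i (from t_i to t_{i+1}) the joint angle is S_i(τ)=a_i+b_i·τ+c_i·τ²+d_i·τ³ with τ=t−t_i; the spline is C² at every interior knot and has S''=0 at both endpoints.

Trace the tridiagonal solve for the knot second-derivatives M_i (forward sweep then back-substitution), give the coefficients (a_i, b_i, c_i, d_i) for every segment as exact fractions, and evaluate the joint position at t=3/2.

  seg 0: a=3 b=3841/2638 c=0 d=-1261/5276
  seg 1: a=4 b=-3725/2638 c=-3783/2638 d=1633/3957
  seg 2: a=-2 b=2971/2638 c=6015/2638 d=-4203/5276
  seg 3: a=3 b=1813/2638 c=-3297/1319 d=2143/2638
  seg 4: a=2 b=-2473/1319 c=-165/2638 d=55/7914
S(3/2) = 184761/42208

Δ: Δ0=1/2, Δ1=-2, Δ2=5/2, Δ3=-1, Δ4=-2
row 1: diag=10, rhs=-15; c'=3/10, d'=-3/2
row 2: denom=10−3·3/10=91/10; d'=(27−3·-3/2)/(91/10)=45/13
row 3: denom=6−2·20/91=506/91; d'=(-21−2·45/13)/(506/91)=-231/46
row 4: denom=8−1·91/506=3957/506; d'=(-6−1·-231/46)/(3957/506)=-165/1319
back: M4=-165/1319
back: M3=-231/46−91/506·-165/1319=-6594/1319
back: M2=45/13−20/91·-6594/1319=6015/1319
back: M1=-3/2−3/10·6015/1319=-3783/1319
M: M0=0, M1=-3783/1319, M2=6015/1319, M3=-6594/1319, M4=-165/1319, M5=0
seg 0: a=3, c=M0/2=0, d=(M1−M0)/(6·2)=-1261/5276, b=Δ0−h0·(2M0+M1)/6=3841/2638
seg 1: a=4, c=M1/2=-3783/2638, d=(M2−M1)/(6·3)=1633/3957, b=Δ1−h1·(2M1+M2)/6=-3725/2638
seg 2: a=-2, c=M2/2=6015/2638, d=(M3−M2)/(6·2)=-4203/5276, b=Δ2−h2·(2M2+M3)/6=2971/2638
seg 3: a=3, c=M3/2=-3297/1319, d=(M4−M3)/(6·1)=2143/2638, b=Δ3−h3·(2M3+M4)/6=1813/2638
seg 4: a=2, c=M4/2=-165/2638, d=(M5−M4)/(6·3)=55/7914, b=Δ4−h4·(2M4+M5)/6=-2473/1319
t_q=3/2 → seg 0, τ=3/2; S=3+3841/2638·τ+0·τ²+-1261/5276·τ³=184761/42208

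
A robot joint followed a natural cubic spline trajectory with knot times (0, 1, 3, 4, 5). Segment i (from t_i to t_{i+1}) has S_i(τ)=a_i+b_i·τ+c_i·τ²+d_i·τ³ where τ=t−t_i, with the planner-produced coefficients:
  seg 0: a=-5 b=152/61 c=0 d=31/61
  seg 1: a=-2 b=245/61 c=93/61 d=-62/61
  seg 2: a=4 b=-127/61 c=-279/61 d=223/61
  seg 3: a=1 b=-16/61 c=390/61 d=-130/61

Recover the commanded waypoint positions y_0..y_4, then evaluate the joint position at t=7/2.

y_0=-5 y_1=-2 y_2=4 y_3=1 y_4=5
S(7/2) = 1109/488

y_0 = S_0(0) = a_0 = -5
y_1 = S_1(0) = a_1 = -2
y_2 = S_2(0) = a_2 = 4
y_3 = S_3(0) = a_3 = 1
y_4 = S_3(1) = 5
t_q=7/2 is in segment 2 (τ=1/2); S_2(τ)=1109/488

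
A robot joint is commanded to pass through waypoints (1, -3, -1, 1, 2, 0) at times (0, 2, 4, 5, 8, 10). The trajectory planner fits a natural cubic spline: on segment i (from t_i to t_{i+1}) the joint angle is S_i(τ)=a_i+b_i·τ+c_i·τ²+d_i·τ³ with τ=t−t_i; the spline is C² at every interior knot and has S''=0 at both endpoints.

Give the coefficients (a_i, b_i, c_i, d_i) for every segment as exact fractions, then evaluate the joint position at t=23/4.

Δ: Δ0=-2, Δ1=1, Δ2=2, Δ3=1/3, Δ4=-1
row 1: diag=8, rhs=18; c'=1/4, d'=9/4
row 2: denom=6−2·1/4=11/2; d'=(6−2·9/4)/(11/2)=3/11
row 3: denom=8−1·2/11=86/11; d'=(-10−1·3/11)/(86/11)=-113/86
row 4: denom=10−3·33/86=761/86; d'=(-8−3·-113/86)/(761/86)=-349/761
back: M4=-349/761
back: M3=-113/86−33/86·-349/761=-866/761
back: M2=3/11−2/11·-866/761=365/761
back: M1=9/4−1/4·365/761=1621/761
M: M0=0, M1=1621/761, M2=365/761, M3=-866/761, M4=-349/761, M5=0
seg 0: a=1, c=M0/2=0, d=(M1−M0)/(6·2)=1621/9132, b=Δ0−h0·(2M0+M1)/6=-6187/2283
seg 1: a=-3, c=M1/2=1621/1522, d=(M2−M1)/(6·2)=-314/2283, b=Δ1−h1·(2M1+M2)/6=-1324/2283
seg 2: a=-1, c=M2/2=365/1522, d=(M3−M2)/(6·1)=-1231/4566, b=Δ2−h2·(2M2+M3)/6=4634/2283
seg 3: a=1, c=M3/2=-433/761, d=(M4−M3)/(6·3)=517/13698, b=Δ3−h3·(2M3+M4)/6=7765/4566
seg 4: a=2, c=M4/2=-349/1522, d=(M5−M4)/(6·2)=349/9132, b=Δ4−h4·(2M4+M5)/6=-1585/2283
t_q=23/4 → seg 3, τ=3/4; S=1+7765/4566·τ+-433/761·τ²+517/13698·τ³=192023/97408

  seg 0: a=1 b=-6187/2283 c=0 d=1621/9132
  seg 1: a=-3 b=-1324/2283 c=1621/1522 d=-314/2283
  seg 2: a=-1 b=4634/2283 c=365/1522 d=-1231/4566
  seg 3: a=1 b=7765/4566 c=-433/761 d=517/13698
  seg 4: a=2 b=-1585/2283 c=-349/1522 d=349/9132
S(23/4) = 192023/97408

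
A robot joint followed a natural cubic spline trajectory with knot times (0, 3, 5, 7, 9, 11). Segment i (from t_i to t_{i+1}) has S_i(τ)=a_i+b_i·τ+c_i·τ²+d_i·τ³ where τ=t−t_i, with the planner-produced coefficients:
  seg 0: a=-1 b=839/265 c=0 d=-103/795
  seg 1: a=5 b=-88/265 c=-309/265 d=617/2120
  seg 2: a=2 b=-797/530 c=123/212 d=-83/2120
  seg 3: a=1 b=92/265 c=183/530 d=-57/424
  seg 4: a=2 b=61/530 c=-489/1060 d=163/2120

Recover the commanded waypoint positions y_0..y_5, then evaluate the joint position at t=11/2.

y_0 = S_0(0) = a_0 = -1
y_1 = S_1(0) = a_1 = 5
y_2 = S_2(0) = a_2 = 2
y_3 = S_3(0) = a_3 = 1
y_4 = S_4(0) = a_4 = 2
y_5 = S_4(2) = 1
t_q=11/2 is in segment 2 (τ=1/2); S_2(τ)=4709/3392

y_0=-1 y_1=5 y_2=2 y_3=1 y_4=2 y_5=1
S(11/2) = 4709/3392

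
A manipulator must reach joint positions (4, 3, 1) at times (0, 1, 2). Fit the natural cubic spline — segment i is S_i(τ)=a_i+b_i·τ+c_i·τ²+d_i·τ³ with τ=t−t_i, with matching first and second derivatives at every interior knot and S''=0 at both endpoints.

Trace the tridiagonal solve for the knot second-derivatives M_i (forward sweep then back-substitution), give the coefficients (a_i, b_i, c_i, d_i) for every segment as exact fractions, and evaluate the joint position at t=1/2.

Δ: Δ0=-1, Δ1=-2
row 1: diag=4, rhs=-6; c'=1/4, d'=-3/2
back: M1=-3/2
M: M0=0, M1=-3/2, M2=0
seg 0: a=4, c=M0/2=0, d=(M1−M0)/(6·1)=-1/4, b=Δ0−h0·(2M0+M1)/6=-3/4
seg 1: a=3, c=M1/2=-3/4, d=(M2−M1)/(6·1)=1/4, b=Δ1−h1·(2M1+M2)/6=-3/2
t_q=1/2 → seg 0, τ=1/2; S=4+-3/4·τ+0·τ²+-1/4·τ³=115/32

  seg 0: a=4 b=-3/4 c=0 d=-1/4
  seg 1: a=3 b=-3/2 c=-3/4 d=1/4
S(1/2) = 115/32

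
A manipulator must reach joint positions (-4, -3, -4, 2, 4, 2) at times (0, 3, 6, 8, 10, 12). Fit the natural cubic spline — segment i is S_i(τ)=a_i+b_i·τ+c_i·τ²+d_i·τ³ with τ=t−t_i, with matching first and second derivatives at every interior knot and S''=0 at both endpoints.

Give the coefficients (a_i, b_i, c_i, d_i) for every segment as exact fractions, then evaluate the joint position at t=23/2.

  seg 0: a=-4 b=437/523 c=0 d=-788/14121
  seg 1: a=-3 b=-351/523 c=-788/1569 d=2894/14121
  seg 2: a=-4 b=967/523 c=702/523 d=-401/1046
  seg 3: a=2 b=1369/523 c=-501/523 d=39/523
  seg 4: a=4 b=-167/523 c=-267/523 d=89/1046
S(23/2) = 22255/8368

Δ: Δ0=1/3, Δ1=-1/3, Δ2=3, Δ3=1, Δ4=-1
row 1: diag=12, rhs=-4; c'=1/4, d'=-1/3
row 2: denom=10−3·1/4=37/4; d'=(20−3·-1/3)/(37/4)=84/37
row 3: denom=8−2·8/37=280/37; d'=(-12−2·84/37)/(280/37)=-153/70
row 4: denom=8−2·37/140=523/70; d'=(-12−2·-153/70)/(523/70)=-534/523
back: M4=-534/523
back: M3=-153/70−37/140·-534/523=-1002/523
back: M2=84/37−8/37·-1002/523=1404/523
back: M1=-1/3−1/4·1404/523=-1576/1569
M: M0=0, M1=-1576/1569, M2=1404/523, M3=-1002/523, M4=-534/523, M5=0
seg 0: a=-4, c=M0/2=0, d=(M1−M0)/(6·3)=-788/14121, b=Δ0−h0·(2M0+M1)/6=437/523
seg 1: a=-3, c=M1/2=-788/1569, d=(M2−M1)/(6·3)=2894/14121, b=Δ1−h1·(2M1+M2)/6=-351/523
seg 2: a=-4, c=M2/2=702/523, d=(M3−M2)/(6·2)=-401/1046, b=Δ2−h2·(2M2+M3)/6=967/523
seg 3: a=2, c=M3/2=-501/523, d=(M4−M3)/(6·2)=39/523, b=Δ3−h3·(2M3+M4)/6=1369/523
seg 4: a=4, c=M4/2=-267/523, d=(M5−M4)/(6·2)=89/1046, b=Δ4−h4·(2M4+M5)/6=-167/523
t_q=23/2 → seg 4, τ=3/2; S=4+-167/523·τ+-267/523·τ²+89/1046·τ³=22255/8368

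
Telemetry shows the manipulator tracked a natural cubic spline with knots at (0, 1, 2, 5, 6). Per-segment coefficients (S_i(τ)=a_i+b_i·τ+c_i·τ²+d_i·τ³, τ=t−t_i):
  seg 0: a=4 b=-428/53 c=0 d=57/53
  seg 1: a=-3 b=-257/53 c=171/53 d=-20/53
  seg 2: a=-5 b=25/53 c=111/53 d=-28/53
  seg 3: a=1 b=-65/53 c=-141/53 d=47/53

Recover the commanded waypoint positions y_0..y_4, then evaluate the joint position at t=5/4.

y_0=4 y_1=-3 y_2=-5 y_3=1 y_4=-2
S(5/4) = -1703/424

y_0 = S_0(0) = a_0 = 4
y_1 = S_1(0) = a_1 = -3
y_2 = S_2(0) = a_2 = -5
y_3 = S_3(0) = a_3 = 1
y_4 = S_3(1) = -2
t_q=5/4 is in segment 1 (τ=1/4); S_1(τ)=-1703/424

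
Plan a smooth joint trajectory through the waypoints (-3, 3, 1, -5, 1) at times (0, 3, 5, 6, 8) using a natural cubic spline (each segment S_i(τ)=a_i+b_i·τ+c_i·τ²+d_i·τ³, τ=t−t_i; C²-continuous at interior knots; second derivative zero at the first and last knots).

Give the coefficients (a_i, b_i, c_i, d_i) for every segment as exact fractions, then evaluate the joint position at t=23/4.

Δ: Δ0=2, Δ1=-1, Δ2=-6, Δ3=3
row 1: diag=10, rhs=-18; c'=1/5, d'=-9/5
row 2: denom=6−2·1/5=28/5; d'=(-30−2·-9/5)/(28/5)=-33/7
row 3: denom=6−1·5/28=163/28; d'=(54−1·-33/7)/(163/28)=1644/163
back: M3=1644/163
back: M2=-33/7−5/28·1644/163=-1062/163
back: M1=-9/5−1/5·-1062/163=-81/163
M: M0=0, M1=-81/163, M2=-1062/163, M3=1644/163, M4=0
seg 0: a=-3, c=M0/2=0, d=(M1−M0)/(6·3)=-9/326, b=Δ0−h0·(2M0+M1)/6=733/326
seg 1: a=3, c=M1/2=-81/326, d=(M2−M1)/(6·2)=-327/652, b=Δ1−h1·(2M1+M2)/6=245/163
seg 2: a=1, c=M2/2=-531/163, d=(M3−M2)/(6·1)=451/163, b=Δ2−h2·(2M2+M3)/6=-898/163
seg 3: a=-5, c=M3/2=822/163, d=(M4−M3)/(6·2)=-137/163, b=Δ3−h3·(2M3+M4)/6=-607/163
t_q=23/4 → seg 2, τ=3/4; S=1+-898/163·τ+-531/163·τ²+451/163·τ³=-39611/10432

  seg 0: a=-3 b=733/326 c=0 d=-9/326
  seg 1: a=3 b=245/163 c=-81/326 d=-327/652
  seg 2: a=1 b=-898/163 c=-531/163 d=451/163
  seg 3: a=-5 b=-607/163 c=822/163 d=-137/163
S(23/4) = -39611/10432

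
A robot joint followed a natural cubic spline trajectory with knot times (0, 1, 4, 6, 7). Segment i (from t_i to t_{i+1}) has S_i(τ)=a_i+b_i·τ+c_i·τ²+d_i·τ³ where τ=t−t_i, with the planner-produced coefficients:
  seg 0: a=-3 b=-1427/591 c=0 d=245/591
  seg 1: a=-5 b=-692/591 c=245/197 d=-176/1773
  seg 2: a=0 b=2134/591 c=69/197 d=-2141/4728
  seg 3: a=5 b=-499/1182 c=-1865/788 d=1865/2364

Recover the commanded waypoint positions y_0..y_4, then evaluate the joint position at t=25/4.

y_0 = S_0(0) = a_0 = -3
y_1 = S_1(0) = a_1 = -5
y_2 = S_2(0) = a_2 = 0
y_3 = S_3(0) = a_3 = 5
y_4 = S_3(1) = 3
t_q=25/4 is in segment 3 (τ=1/4); S_3(τ)=239999/50432

y_0=-3 y_1=-5 y_2=0 y_3=5 y_4=3
S(25/4) = 239999/50432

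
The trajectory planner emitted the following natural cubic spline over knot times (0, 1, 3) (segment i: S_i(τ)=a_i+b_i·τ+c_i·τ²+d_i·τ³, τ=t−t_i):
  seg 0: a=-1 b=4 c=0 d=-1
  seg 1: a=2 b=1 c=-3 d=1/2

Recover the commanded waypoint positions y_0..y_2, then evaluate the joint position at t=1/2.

y_0=-1 y_1=2 y_2=-4
S(1/2) = 7/8

y_0 = S_0(0) = a_0 = -1
y_1 = S_1(0) = a_1 = 2
y_2 = S_1(2) = -4
t_q=1/2 is in segment 0 (τ=1/2); S_0(τ)=7/8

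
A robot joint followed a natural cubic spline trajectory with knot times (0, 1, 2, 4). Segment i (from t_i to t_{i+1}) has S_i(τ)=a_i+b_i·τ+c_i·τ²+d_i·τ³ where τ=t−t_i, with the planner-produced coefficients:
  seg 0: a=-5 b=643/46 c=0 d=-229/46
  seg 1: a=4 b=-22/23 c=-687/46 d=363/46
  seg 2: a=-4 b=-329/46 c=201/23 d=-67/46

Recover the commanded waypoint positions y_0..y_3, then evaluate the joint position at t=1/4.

y_0 = S_0(0) = a_0 = -5
y_1 = S_1(0) = a_1 = 4
y_2 = S_2(0) = a_2 = -4
y_3 = S_2(2) = 5
t_q=1/4 is in segment 0 (τ=1/4); S_0(τ)=-4661/2944

y_0=-5 y_1=4 y_2=-4 y_3=5
S(1/4) = -4661/2944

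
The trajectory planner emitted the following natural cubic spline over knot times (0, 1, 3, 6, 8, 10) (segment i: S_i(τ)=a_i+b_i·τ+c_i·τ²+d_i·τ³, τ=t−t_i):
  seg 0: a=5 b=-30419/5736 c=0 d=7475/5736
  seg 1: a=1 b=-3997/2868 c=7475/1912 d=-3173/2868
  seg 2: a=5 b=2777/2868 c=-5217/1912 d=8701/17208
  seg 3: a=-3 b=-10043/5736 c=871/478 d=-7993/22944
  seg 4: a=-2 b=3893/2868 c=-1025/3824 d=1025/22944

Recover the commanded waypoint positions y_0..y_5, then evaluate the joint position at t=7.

y_0=5 y_1=1 y_2=5 y_3=-3 y_4=-2 y_5=0
S(7) = -25063/7648

y_0 = S_0(0) = a_0 = 5
y_1 = S_1(0) = a_1 = 1
y_2 = S_2(0) = a_2 = 5
y_3 = S_3(0) = a_3 = -3
y_4 = S_4(0) = a_4 = -2
y_5 = S_4(2) = 0
t_q=7 is in segment 3 (τ=1); S_3(τ)=-25063/7648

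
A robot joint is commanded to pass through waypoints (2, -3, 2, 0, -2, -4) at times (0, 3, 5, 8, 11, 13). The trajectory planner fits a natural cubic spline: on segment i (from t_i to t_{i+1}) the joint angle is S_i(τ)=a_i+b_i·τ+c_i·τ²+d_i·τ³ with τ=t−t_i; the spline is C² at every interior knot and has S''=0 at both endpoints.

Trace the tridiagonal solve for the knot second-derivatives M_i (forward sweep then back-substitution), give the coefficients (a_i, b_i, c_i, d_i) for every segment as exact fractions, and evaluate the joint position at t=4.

Δ: Δ0=-5/3, Δ1=5/2, Δ2=-2/3, Δ3=-2/3, Δ4=-1
row 1: diag=10, rhs=25; c'=1/5, d'=5/2
row 2: denom=10−2·1/5=48/5; d'=(-19−2·5/2)/(48/5)=-5/2
row 3: denom=12−3·5/16=177/16; d'=(0−3·-5/2)/(177/16)=40/59
row 4: denom=10−3·16/59=542/59; d'=(-2−3·40/59)/(542/59)=-119/271
back: M4=-119/271
back: M3=40/59−16/59·-119/271=216/271
back: M2=-5/2−5/16·216/271=-745/271
back: M1=5/2−1/5·-745/271=1653/542
M: M0=0, M1=1653/542, M2=-745/271, M3=216/271, M4=-119/271, M5=0
seg 0: a=2, c=M0/2=0, d=(M1−M0)/(6·3)=551/3252, b=Δ0−h0·(2M0+M1)/6=-10379/3252
seg 1: a=-3, c=M1/2=1653/1084, d=(M2−M1)/(6·2)=-3143/6504, b=Δ1−h1·(2M1+M2)/6=2249/1626
seg 2: a=2, c=M2/2=-745/542, d=(M3−M2)/(6·3)=961/4878, b=Δ2−h2·(2M2+M3)/6=1369/813
seg 3: a=0, c=M3/2=108/271, d=(M4−M3)/(6·3)=-335/4878, b=Δ3−h3·(2M3+M4)/6=-2023/1626
seg 4: a=-2, c=M4/2=-119/542, d=(M5−M4)/(6·2)=119/3252, b=Δ4−h4·(2M4+M5)/6=-575/813
t_q=4 → seg 1, τ=1; S=-3+2249/1626·τ+1653/1084·τ²+-3143/6504·τ³=-1247/2168

  seg 0: a=2 b=-10379/3252 c=0 d=551/3252
  seg 1: a=-3 b=2249/1626 c=1653/1084 d=-3143/6504
  seg 2: a=2 b=1369/813 c=-745/542 d=961/4878
  seg 3: a=0 b=-2023/1626 c=108/271 d=-335/4878
  seg 4: a=-2 b=-575/813 c=-119/542 d=119/3252
S(4) = -1247/2168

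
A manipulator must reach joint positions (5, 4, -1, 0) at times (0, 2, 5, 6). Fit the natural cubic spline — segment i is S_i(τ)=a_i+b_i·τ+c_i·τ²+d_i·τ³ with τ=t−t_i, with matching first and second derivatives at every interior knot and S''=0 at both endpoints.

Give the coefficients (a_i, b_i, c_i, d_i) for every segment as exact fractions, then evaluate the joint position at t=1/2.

Δ: Δ0=-1/2, Δ1=-5/3, Δ2=1
row 1: diag=10, rhs=-7; c'=3/10, d'=-7/10
row 2: denom=8−3·3/10=71/10; d'=(16−3·-7/10)/(71/10)=181/71
back: M2=181/71
back: M1=-7/10−3/10·181/71=-104/71
M: M0=0, M1=-104/71, M2=181/71, M3=0
seg 0: a=5, c=M0/2=0, d=(M1−M0)/(6·2)=-26/213, b=Δ0−h0·(2M0+M1)/6=-5/426
seg 1: a=4, c=M1/2=-52/71, d=(M2−M1)/(6·3)=95/426, b=Δ1−h1·(2M1+M2)/6=-629/426
seg 2: a=-1, c=M2/2=181/142, d=(M3−M2)/(6·1)=-181/426, b=Δ2−h2·(2M2+M3)/6=32/213
t_q=1/2 → seg 0, τ=1/2; S=5+-5/426·τ+0·τ²+-26/213·τ³=707/142

  seg 0: a=5 b=-5/426 c=0 d=-26/213
  seg 1: a=4 b=-629/426 c=-52/71 d=95/426
  seg 2: a=-1 b=32/213 c=181/142 d=-181/426
S(1/2) = 707/142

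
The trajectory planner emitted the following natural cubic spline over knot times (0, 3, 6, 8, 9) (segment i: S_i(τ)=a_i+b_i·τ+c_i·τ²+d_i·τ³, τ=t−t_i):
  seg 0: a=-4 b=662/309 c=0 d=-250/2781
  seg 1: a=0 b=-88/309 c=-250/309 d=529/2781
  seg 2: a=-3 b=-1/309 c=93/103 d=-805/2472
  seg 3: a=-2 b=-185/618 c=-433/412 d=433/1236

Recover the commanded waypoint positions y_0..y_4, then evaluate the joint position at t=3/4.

y_0=-4 y_1=0 y_2=-3 y_3=-2 y_4=-3
S(3/4) = -8013/3296

y_0 = S_0(0) = a_0 = -4
y_1 = S_1(0) = a_1 = 0
y_2 = S_2(0) = a_2 = -3
y_3 = S_3(0) = a_3 = -2
y_4 = S_3(1) = -3
t_q=3/4 is in segment 0 (τ=3/4); S_0(τ)=-8013/3296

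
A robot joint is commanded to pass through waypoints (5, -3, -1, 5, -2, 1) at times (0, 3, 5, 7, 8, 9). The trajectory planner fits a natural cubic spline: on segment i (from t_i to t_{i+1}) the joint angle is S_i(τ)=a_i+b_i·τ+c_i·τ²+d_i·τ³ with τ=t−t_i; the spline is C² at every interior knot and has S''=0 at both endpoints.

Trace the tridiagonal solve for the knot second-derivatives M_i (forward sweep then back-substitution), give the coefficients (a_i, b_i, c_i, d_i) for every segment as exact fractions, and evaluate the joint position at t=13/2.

  seg 0: a=5 b=-3905/1191 c=0 d=27/397
  seg 1: a=-3 b=-1718/1191 c=243/397 d=1451/4764
  seg 2: a=-1 b=5551/1191 c=1937/794 d=-7789/4764
  seg 3: a=5 b=-6194/1191 c=-2926/397 d=6635/1191
  seg 4: a=-2 b=-3845/1191 c=3709/397 d=-3709/1191
S(13/2) = 75743/12704

Δ: Δ0=-8/3, Δ1=1, Δ2=3, Δ3=-7, Δ4=3
row 1: diag=10, rhs=22; c'=1/5, d'=11/5
row 2: denom=8−2·1/5=38/5; d'=(12−2·11/5)/(38/5)=1
row 3: denom=6−2·5/19=104/19; d'=(-60−2·1)/(104/19)=-589/52
row 4: denom=4−1·19/104=397/104; d'=(60−1·-589/52)/(397/104)=7418/397
back: M4=7418/397
back: M3=-589/52−19/104·7418/397=-5852/397
back: M2=1−5/19·-5852/397=1937/397
back: M1=11/5−1/5·1937/397=486/397
M: M0=0, M1=486/397, M2=1937/397, M3=-5852/397, M4=7418/397, M5=0
seg 0: a=5, c=M0/2=0, d=(M1−M0)/(6·3)=27/397, b=Δ0−h0·(2M0+M1)/6=-3905/1191
seg 1: a=-3, c=M1/2=243/397, d=(M2−M1)/(6·2)=1451/4764, b=Δ1−h1·(2M1+M2)/6=-1718/1191
seg 2: a=-1, c=M2/2=1937/794, d=(M3−M2)/(6·2)=-7789/4764, b=Δ2−h2·(2M2+M3)/6=5551/1191
seg 3: a=5, c=M3/2=-2926/397, d=(M4−M3)/(6·1)=6635/1191, b=Δ3−h3·(2M3+M4)/6=-6194/1191
seg 4: a=-2, c=M4/2=3709/397, d=(M5−M4)/(6·1)=-3709/1191, b=Δ4−h4·(2M4+M5)/6=-3845/1191
t_q=13/2 → seg 2, τ=3/2; S=-1+5551/1191·τ+1937/794·τ²+-7789/4764·τ³=75743/12704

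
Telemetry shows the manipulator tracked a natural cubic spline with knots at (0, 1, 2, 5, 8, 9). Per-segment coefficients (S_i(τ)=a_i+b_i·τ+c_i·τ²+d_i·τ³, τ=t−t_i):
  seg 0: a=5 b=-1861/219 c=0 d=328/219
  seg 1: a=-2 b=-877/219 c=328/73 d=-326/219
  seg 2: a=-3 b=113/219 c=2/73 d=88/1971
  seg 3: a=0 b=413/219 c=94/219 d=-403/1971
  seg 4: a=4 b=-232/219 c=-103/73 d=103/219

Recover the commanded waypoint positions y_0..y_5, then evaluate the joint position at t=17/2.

y_0 = S_0(0) = a_0 = 5
y_1 = S_1(0) = a_1 = -2
y_2 = S_2(0) = a_2 = -3
y_3 = S_3(0) = a_3 = 0
y_4 = S_4(0) = a_4 = 4
y_5 = S_4(1) = 2
t_q=17/2 is in segment 4 (τ=1/2); S_4(τ)=1855/584

y_0=5 y_1=-2 y_2=-3 y_3=0 y_4=4 y_5=2
S(17/2) = 1855/584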